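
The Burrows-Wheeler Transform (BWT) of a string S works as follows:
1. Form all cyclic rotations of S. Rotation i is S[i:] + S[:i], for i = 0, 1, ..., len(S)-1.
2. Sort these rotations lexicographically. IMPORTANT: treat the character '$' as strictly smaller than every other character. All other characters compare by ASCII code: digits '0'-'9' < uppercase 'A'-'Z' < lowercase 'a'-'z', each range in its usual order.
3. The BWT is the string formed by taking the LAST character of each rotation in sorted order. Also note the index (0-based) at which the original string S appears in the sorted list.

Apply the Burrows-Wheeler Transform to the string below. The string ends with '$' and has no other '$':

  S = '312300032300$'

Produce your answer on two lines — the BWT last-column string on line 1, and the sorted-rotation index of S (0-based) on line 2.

Answer: 00330033122$0
11

Derivation:
All 13 rotations (rotation i = S[i:]+S[:i]):
  rot[0] = 312300032300$
  rot[1] = 12300032300$3
  rot[2] = 2300032300$31
  rot[3] = 300032300$312
  rot[4] = 00032300$3123
  rot[5] = 0032300$31230
  rot[6] = 032300$312300
  rot[7] = 32300$3123000
  rot[8] = 2300$31230003
  rot[9] = 300$312300032
  rot[10] = 00$3123000323
  rot[11] = 0$31230003230
  rot[12] = $312300032300
Sorted (with $ < everything):
  sorted[0] = $312300032300  (last char: '0')
  sorted[1] = 0$31230003230  (last char: '0')
  sorted[2] = 00$3123000323  (last char: '3')
  sorted[3] = 00032300$3123  (last char: '3')
  sorted[4] = 0032300$31230  (last char: '0')
  sorted[5] = 032300$312300  (last char: '0')
  sorted[6] = 12300032300$3  (last char: '3')
  sorted[7] = 2300$31230003  (last char: '3')
  sorted[8] = 2300032300$31  (last char: '1')
  sorted[9] = 300$312300032  (last char: '2')
  sorted[10] = 300032300$312  (last char: '2')
  sorted[11] = 312300032300$  (last char: '$')
  sorted[12] = 32300$3123000  (last char: '0')
Last column: 00330033122$0
Original string S is at sorted index 11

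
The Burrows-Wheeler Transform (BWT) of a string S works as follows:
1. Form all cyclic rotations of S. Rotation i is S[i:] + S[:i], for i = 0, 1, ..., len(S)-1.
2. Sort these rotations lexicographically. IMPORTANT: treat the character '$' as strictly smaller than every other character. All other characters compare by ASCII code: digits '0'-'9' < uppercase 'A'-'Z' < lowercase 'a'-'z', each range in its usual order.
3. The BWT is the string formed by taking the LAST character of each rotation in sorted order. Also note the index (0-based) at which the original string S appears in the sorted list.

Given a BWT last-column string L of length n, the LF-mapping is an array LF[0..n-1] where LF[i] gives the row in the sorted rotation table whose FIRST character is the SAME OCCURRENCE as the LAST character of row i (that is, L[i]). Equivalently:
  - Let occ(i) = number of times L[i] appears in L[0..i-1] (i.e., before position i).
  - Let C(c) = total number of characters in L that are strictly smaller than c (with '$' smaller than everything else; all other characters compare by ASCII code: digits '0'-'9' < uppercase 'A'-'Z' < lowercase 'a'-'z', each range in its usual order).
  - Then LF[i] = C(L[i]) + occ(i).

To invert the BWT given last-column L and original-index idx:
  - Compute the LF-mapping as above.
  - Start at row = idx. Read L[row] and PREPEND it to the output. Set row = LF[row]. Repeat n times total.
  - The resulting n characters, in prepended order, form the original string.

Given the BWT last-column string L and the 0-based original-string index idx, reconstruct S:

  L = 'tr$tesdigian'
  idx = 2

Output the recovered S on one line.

LF mapping: 10 8 0 11 3 9 2 5 4 6 1 7
Walk LF starting at row 2, prepending L[row]:
  step 1: row=2, L[2]='$', prepend. Next row=LF[2]=0
  step 2: row=0, L[0]='t', prepend. Next row=LF[0]=10
  step 3: row=10, L[10]='a', prepend. Next row=LF[10]=1
  step 4: row=1, L[1]='r', prepend. Next row=LF[1]=8
  step 5: row=8, L[8]='g', prepend. Next row=LF[8]=4
  step 6: row=4, L[4]='e', prepend. Next row=LF[4]=3
  step 7: row=3, L[3]='t', prepend. Next row=LF[3]=11
  step 8: row=11, L[11]='n', prepend. Next row=LF[11]=7
  step 9: row=7, L[7]='i', prepend. Next row=LF[7]=5
  step 10: row=5, L[5]='s', prepend. Next row=LF[5]=9
  step 11: row=9, L[9]='i', prepend. Next row=LF[9]=6
  step 12: row=6, L[6]='d', prepend. Next row=LF[6]=2
Reversed output: disintegrat$

Answer: disintegrat$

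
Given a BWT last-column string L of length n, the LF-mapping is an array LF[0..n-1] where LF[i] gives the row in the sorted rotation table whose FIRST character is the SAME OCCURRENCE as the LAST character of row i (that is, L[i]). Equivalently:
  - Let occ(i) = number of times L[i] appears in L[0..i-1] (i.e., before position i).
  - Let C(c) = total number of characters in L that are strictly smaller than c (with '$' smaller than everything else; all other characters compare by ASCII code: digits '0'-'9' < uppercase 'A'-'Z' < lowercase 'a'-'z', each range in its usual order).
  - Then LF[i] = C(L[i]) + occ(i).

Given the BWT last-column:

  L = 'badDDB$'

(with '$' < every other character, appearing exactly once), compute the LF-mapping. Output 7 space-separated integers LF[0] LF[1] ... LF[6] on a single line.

Answer: 5 4 6 2 3 1 0

Derivation:
Char counts: '$':1, 'B':1, 'D':2, 'a':1, 'b':1, 'd':1
C (first-col start): C('$')=0, C('B')=1, C('D')=2, C('a')=4, C('b')=5, C('d')=6
L[0]='b': occ=0, LF[0]=C('b')+0=5+0=5
L[1]='a': occ=0, LF[1]=C('a')+0=4+0=4
L[2]='d': occ=0, LF[2]=C('d')+0=6+0=6
L[3]='D': occ=0, LF[3]=C('D')+0=2+0=2
L[4]='D': occ=1, LF[4]=C('D')+1=2+1=3
L[5]='B': occ=0, LF[5]=C('B')+0=1+0=1
L[6]='$': occ=0, LF[6]=C('$')+0=0+0=0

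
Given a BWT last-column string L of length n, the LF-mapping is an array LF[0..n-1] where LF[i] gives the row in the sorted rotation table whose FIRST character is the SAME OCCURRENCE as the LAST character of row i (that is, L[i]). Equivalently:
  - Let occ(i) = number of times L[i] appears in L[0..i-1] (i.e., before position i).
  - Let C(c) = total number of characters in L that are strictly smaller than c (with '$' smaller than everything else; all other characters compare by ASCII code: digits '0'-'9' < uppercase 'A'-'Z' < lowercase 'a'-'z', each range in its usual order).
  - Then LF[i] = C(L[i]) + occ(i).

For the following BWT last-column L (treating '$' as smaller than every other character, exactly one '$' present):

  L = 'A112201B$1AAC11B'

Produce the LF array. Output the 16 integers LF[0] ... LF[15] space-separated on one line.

Char counts: '$':1, '0':1, '1':6, '2':2, 'A':3, 'B':2, 'C':1
C (first-col start): C('$')=0, C('0')=1, C('1')=2, C('2')=8, C('A')=10, C('B')=13, C('C')=15
L[0]='A': occ=0, LF[0]=C('A')+0=10+0=10
L[1]='1': occ=0, LF[1]=C('1')+0=2+0=2
L[2]='1': occ=1, LF[2]=C('1')+1=2+1=3
L[3]='2': occ=0, LF[3]=C('2')+0=8+0=8
L[4]='2': occ=1, LF[4]=C('2')+1=8+1=9
L[5]='0': occ=0, LF[5]=C('0')+0=1+0=1
L[6]='1': occ=2, LF[6]=C('1')+2=2+2=4
L[7]='B': occ=0, LF[7]=C('B')+0=13+0=13
L[8]='$': occ=0, LF[8]=C('$')+0=0+0=0
L[9]='1': occ=3, LF[9]=C('1')+3=2+3=5
L[10]='A': occ=1, LF[10]=C('A')+1=10+1=11
L[11]='A': occ=2, LF[11]=C('A')+2=10+2=12
L[12]='C': occ=0, LF[12]=C('C')+0=15+0=15
L[13]='1': occ=4, LF[13]=C('1')+4=2+4=6
L[14]='1': occ=5, LF[14]=C('1')+5=2+5=7
L[15]='B': occ=1, LF[15]=C('B')+1=13+1=14

Answer: 10 2 3 8 9 1 4 13 0 5 11 12 15 6 7 14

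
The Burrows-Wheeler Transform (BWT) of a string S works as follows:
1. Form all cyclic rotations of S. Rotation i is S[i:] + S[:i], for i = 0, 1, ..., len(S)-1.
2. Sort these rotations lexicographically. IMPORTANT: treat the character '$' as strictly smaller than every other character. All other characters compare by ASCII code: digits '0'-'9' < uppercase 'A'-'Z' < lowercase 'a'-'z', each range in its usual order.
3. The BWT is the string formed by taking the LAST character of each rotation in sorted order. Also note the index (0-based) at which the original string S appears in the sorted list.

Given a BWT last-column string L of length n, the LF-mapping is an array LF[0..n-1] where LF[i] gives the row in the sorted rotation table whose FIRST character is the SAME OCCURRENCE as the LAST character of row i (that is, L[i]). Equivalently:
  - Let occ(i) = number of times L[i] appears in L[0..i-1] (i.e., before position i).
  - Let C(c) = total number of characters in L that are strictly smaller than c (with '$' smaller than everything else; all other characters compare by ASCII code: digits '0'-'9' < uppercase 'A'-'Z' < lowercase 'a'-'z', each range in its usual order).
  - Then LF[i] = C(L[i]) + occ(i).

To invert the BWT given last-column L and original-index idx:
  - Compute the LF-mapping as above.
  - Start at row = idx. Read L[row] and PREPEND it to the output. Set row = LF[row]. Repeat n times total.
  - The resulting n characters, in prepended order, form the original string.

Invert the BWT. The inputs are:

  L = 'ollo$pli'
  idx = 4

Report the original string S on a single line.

LF mapping: 5 2 3 6 0 7 4 1
Walk LF starting at row 4, prepending L[row]:
  step 1: row=4, L[4]='$', prepend. Next row=LF[4]=0
  step 2: row=0, L[0]='o', prepend. Next row=LF[0]=5
  step 3: row=5, L[5]='p', prepend. Next row=LF[5]=7
  step 4: row=7, L[7]='i', prepend. Next row=LF[7]=1
  step 5: row=1, L[1]='l', prepend. Next row=LF[1]=2
  step 6: row=2, L[2]='l', prepend. Next row=LF[2]=3
  step 7: row=3, L[3]='o', prepend. Next row=LF[3]=6
  step 8: row=6, L[6]='l', prepend. Next row=LF[6]=4
Reversed output: lollipo$

Answer: lollipo$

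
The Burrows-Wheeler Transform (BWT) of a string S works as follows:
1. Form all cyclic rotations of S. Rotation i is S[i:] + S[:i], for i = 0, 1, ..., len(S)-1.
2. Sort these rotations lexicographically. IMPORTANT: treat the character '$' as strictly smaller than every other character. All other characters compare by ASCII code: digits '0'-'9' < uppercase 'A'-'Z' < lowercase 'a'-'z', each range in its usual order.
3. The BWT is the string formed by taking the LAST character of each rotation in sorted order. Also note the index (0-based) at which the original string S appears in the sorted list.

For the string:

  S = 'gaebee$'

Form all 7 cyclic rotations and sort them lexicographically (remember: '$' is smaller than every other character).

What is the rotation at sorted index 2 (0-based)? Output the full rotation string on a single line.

Answer: bee$gae

Derivation:
All 7 rotations (rotation i = S[i:]+S[:i]):
  rot[0] = gaebee$
  rot[1] = aebee$g
  rot[2] = ebee$ga
  rot[3] = bee$gae
  rot[4] = ee$gaeb
  rot[5] = e$gaebe
  rot[6] = $gaebee
Sorted (with $ < everything):
  sorted[0] = $gaebee
  sorted[1] = aebee$g
  sorted[2] = bee$gae
  sorted[3] = e$gaebe
  sorted[4] = ebee$ga
  sorted[5] = ee$gaeb
  sorted[6] = gaebee$
sorted[2] = bee$gae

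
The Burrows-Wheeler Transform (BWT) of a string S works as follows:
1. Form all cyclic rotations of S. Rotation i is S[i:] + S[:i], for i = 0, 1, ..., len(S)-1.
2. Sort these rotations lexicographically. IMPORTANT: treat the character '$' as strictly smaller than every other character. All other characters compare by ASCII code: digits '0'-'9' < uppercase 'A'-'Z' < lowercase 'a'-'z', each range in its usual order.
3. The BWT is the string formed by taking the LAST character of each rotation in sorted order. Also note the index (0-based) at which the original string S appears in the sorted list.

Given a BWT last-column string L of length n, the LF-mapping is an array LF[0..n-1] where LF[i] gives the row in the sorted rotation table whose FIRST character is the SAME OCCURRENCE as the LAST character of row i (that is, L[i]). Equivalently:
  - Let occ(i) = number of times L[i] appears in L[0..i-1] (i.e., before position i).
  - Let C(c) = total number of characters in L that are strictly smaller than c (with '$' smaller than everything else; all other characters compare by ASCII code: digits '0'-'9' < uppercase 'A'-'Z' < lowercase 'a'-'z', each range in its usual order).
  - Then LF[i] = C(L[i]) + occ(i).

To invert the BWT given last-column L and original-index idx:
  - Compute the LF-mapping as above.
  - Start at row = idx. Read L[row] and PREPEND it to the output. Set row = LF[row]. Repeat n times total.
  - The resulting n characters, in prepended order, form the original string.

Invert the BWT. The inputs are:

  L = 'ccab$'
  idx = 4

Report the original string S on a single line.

LF mapping: 3 4 1 2 0
Walk LF starting at row 4, prepending L[row]:
  step 1: row=4, L[4]='$', prepend. Next row=LF[4]=0
  step 2: row=0, L[0]='c', prepend. Next row=LF[0]=3
  step 3: row=3, L[3]='b', prepend. Next row=LF[3]=2
  step 4: row=2, L[2]='a', prepend. Next row=LF[2]=1
  step 5: row=1, L[1]='c', prepend. Next row=LF[1]=4
Reversed output: cabc$

Answer: cabc$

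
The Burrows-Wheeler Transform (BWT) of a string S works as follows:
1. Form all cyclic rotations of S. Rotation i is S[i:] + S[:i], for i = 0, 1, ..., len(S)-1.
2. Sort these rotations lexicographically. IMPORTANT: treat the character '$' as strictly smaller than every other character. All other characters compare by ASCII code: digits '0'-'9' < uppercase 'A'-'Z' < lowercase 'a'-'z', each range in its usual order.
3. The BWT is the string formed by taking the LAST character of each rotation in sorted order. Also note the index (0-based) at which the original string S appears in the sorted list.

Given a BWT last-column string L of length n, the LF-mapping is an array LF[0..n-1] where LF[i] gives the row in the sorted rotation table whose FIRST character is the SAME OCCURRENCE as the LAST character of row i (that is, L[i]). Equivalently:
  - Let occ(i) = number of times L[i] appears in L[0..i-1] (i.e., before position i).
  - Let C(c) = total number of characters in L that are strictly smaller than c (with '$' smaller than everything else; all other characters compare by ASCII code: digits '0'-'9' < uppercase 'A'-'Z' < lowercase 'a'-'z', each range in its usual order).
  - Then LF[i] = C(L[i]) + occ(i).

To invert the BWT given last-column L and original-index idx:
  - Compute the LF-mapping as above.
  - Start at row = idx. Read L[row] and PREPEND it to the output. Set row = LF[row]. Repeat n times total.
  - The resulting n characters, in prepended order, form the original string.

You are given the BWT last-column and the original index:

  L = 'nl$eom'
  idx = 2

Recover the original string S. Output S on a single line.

Answer: lemon$

Derivation:
LF mapping: 4 2 0 1 5 3
Walk LF starting at row 2, prepending L[row]:
  step 1: row=2, L[2]='$', prepend. Next row=LF[2]=0
  step 2: row=0, L[0]='n', prepend. Next row=LF[0]=4
  step 3: row=4, L[4]='o', prepend. Next row=LF[4]=5
  step 4: row=5, L[5]='m', prepend. Next row=LF[5]=3
  step 5: row=3, L[3]='e', prepend. Next row=LF[3]=1
  step 6: row=1, L[1]='l', prepend. Next row=LF[1]=2
Reversed output: lemon$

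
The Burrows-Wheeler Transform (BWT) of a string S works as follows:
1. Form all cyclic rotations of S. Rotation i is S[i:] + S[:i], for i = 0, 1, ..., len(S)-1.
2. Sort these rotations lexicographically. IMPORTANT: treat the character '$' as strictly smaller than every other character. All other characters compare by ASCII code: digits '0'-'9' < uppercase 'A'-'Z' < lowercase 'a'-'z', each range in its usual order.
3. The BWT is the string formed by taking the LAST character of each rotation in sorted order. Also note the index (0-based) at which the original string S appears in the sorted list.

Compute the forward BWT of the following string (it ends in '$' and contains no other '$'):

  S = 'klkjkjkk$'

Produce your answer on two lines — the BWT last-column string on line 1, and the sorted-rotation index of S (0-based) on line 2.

Answer: kkkkljj$k
7

Derivation:
All 9 rotations (rotation i = S[i:]+S[:i]):
  rot[0] = klkjkjkk$
  rot[1] = lkjkjkk$k
  rot[2] = kjkjkk$kl
  rot[3] = jkjkk$klk
  rot[4] = kjkk$klkj
  rot[5] = jkk$klkjk
  rot[6] = kk$klkjkj
  rot[7] = k$klkjkjk
  rot[8] = $klkjkjkk
Sorted (with $ < everything):
  sorted[0] = $klkjkjkk  (last char: 'k')
  sorted[1] = jkjkk$klk  (last char: 'k')
  sorted[2] = jkk$klkjk  (last char: 'k')
  sorted[3] = k$klkjkjk  (last char: 'k')
  sorted[4] = kjkjkk$kl  (last char: 'l')
  sorted[5] = kjkk$klkj  (last char: 'j')
  sorted[6] = kk$klkjkj  (last char: 'j')
  sorted[7] = klkjkjkk$  (last char: '$')
  sorted[8] = lkjkjkk$k  (last char: 'k')
Last column: kkkkljj$k
Original string S is at sorted index 7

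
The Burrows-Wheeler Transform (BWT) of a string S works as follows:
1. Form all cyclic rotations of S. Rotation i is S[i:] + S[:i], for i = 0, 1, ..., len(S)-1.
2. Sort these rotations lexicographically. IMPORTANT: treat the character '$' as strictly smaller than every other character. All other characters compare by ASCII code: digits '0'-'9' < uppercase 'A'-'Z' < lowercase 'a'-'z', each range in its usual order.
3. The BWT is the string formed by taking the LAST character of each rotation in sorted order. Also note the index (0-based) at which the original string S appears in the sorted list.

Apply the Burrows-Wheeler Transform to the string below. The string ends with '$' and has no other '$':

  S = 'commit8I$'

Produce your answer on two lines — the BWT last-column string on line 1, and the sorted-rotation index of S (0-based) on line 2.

Answer: It8$mmoci
3

Derivation:
All 9 rotations (rotation i = S[i:]+S[:i]):
  rot[0] = commit8I$
  rot[1] = ommit8I$c
  rot[2] = mmit8I$co
  rot[3] = mit8I$com
  rot[4] = it8I$comm
  rot[5] = t8I$commi
  rot[6] = 8I$commit
  rot[7] = I$commit8
  rot[8] = $commit8I
Sorted (with $ < everything):
  sorted[0] = $commit8I  (last char: 'I')
  sorted[1] = 8I$commit  (last char: 't')
  sorted[2] = I$commit8  (last char: '8')
  sorted[3] = commit8I$  (last char: '$')
  sorted[4] = it8I$comm  (last char: 'm')
  sorted[5] = mit8I$com  (last char: 'm')
  sorted[6] = mmit8I$co  (last char: 'o')
  sorted[7] = ommit8I$c  (last char: 'c')
  sorted[8] = t8I$commi  (last char: 'i')
Last column: It8$mmoci
Original string S is at sorted index 3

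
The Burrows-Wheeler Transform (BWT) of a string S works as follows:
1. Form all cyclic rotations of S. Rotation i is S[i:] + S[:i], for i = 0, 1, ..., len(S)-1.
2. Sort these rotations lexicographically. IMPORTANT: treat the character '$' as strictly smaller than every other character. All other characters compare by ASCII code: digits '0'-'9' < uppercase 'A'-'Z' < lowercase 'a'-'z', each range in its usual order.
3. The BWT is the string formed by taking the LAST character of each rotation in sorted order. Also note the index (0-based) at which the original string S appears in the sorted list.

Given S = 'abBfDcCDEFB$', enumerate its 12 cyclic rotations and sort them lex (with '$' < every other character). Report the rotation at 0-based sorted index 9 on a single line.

Answer: bBfDcCDEFB$a

Derivation:
All 12 rotations (rotation i = S[i:]+S[:i]):
  rot[0] = abBfDcCDEFB$
  rot[1] = bBfDcCDEFB$a
  rot[2] = BfDcCDEFB$ab
  rot[3] = fDcCDEFB$abB
  rot[4] = DcCDEFB$abBf
  rot[5] = cCDEFB$abBfD
  rot[6] = CDEFB$abBfDc
  rot[7] = DEFB$abBfDcC
  rot[8] = EFB$abBfDcCD
  rot[9] = FB$abBfDcCDE
  rot[10] = B$abBfDcCDEF
  rot[11] = $abBfDcCDEFB
Sorted (with $ < everything):
  sorted[0] = $abBfDcCDEFB
  sorted[1] = B$abBfDcCDEF
  sorted[2] = BfDcCDEFB$ab
  sorted[3] = CDEFB$abBfDc
  sorted[4] = DEFB$abBfDcC
  sorted[5] = DcCDEFB$abBf
  sorted[6] = EFB$abBfDcCD
  sorted[7] = FB$abBfDcCDE
  sorted[8] = abBfDcCDEFB$
  sorted[9] = bBfDcCDEFB$a
  sorted[10] = cCDEFB$abBfD
  sorted[11] = fDcCDEFB$abB
sorted[9] = bBfDcCDEFB$a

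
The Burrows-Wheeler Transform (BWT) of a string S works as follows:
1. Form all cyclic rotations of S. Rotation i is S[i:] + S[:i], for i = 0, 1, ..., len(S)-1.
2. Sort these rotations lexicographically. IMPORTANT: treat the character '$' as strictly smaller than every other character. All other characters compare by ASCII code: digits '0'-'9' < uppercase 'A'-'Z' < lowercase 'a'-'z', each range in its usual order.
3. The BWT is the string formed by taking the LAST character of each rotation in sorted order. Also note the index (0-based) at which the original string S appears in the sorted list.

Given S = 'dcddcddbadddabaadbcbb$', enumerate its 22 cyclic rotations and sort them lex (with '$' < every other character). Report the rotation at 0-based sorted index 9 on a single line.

Answer: bcbb$dcddcddbadddabaad

Derivation:
All 22 rotations (rotation i = S[i:]+S[:i]):
  rot[0] = dcddcddbadddabaadbcbb$
  rot[1] = cddcddbadddabaadbcbb$d
  rot[2] = ddcddbadddabaadbcbb$dc
  rot[3] = dcddbadddabaadbcbb$dcd
  rot[4] = cddbadddabaadbcbb$dcdd
  rot[5] = ddbadddabaadbcbb$dcddc
  rot[6] = dbadddabaadbcbb$dcddcd
  rot[7] = badddabaadbcbb$dcddcdd
  rot[8] = adddabaadbcbb$dcddcddb
  rot[9] = dddabaadbcbb$dcddcddba
  rot[10] = ddabaadbcbb$dcddcddbad
  rot[11] = dabaadbcbb$dcddcddbadd
  rot[12] = abaadbcbb$dcddcddbaddd
  rot[13] = baadbcbb$dcddcddbaddda
  rot[14] = aadbcbb$dcddcddbadddab
  rot[15] = adbcbb$dcddcddbadddaba
  rot[16] = dbcbb$dcddcddbadddabaa
  rot[17] = bcbb$dcddcddbadddabaad
  rot[18] = cbb$dcddcddbadddabaadb
  rot[19] = bb$dcddcddbadddabaadbc
  rot[20] = b$dcddcddbadddabaadbcb
  rot[21] = $dcddcddbadddabaadbcbb
Sorted (with $ < everything):
  sorted[0] = $dcddcddbadddabaadbcbb
  sorted[1] = aadbcbb$dcddcddbadddab
  sorted[2] = abaadbcbb$dcddcddbaddd
  sorted[3] = adbcbb$dcddcddbadddaba
  sorted[4] = adddabaadbcbb$dcddcddb
  sorted[5] = b$dcddcddbadddabaadbcb
  sorted[6] = baadbcbb$dcddcddbaddda
  sorted[7] = badddabaadbcbb$dcddcdd
  sorted[8] = bb$dcddcddbadddabaadbc
  sorted[9] = bcbb$dcddcddbadddabaad
  sorted[10] = cbb$dcddcddbadddabaadb
  sorted[11] = cddbadddabaadbcbb$dcdd
  sorted[12] = cddcddbadddabaadbcbb$d
  sorted[13] = dabaadbcbb$dcddcddbadd
  sorted[14] = dbadddabaadbcbb$dcddcd
  sorted[15] = dbcbb$dcddcddbadddabaa
  sorted[16] = dcddbadddabaadbcbb$dcd
  sorted[17] = dcddcddbadddabaadbcbb$
  sorted[18] = ddabaadbcbb$dcddcddbad
  sorted[19] = ddbadddabaadbcbb$dcddc
  sorted[20] = ddcddbadddabaadbcbb$dc
  sorted[21] = dddabaadbcbb$dcddcddba
sorted[9] = bcbb$dcddcddbadddabaad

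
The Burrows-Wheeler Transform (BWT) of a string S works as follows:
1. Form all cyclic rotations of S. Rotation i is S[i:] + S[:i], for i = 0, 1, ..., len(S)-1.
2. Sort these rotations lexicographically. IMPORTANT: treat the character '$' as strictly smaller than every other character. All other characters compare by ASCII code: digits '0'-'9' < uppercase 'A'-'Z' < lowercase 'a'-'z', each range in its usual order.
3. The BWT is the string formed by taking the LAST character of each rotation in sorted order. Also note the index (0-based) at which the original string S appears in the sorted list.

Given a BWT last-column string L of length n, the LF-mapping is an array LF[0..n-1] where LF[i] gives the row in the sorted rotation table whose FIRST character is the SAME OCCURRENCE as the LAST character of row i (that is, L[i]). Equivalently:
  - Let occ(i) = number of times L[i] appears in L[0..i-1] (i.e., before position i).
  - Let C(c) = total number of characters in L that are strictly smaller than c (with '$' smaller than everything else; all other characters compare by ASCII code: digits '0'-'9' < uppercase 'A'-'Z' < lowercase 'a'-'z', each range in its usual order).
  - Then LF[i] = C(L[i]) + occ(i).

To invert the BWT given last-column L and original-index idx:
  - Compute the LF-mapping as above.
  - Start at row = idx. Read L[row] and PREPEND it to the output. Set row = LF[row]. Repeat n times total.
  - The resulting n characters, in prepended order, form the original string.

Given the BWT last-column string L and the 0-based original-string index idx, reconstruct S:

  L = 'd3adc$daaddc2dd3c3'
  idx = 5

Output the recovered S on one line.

LF mapping: 11 2 5 12 8 0 13 6 7 14 15 9 1 16 17 3 10 4
Walk LF starting at row 5, prepending L[row]:
  step 1: row=5, L[5]='$', prepend. Next row=LF[5]=0
  step 2: row=0, L[0]='d', prepend. Next row=LF[0]=11
  step 3: row=11, L[11]='c', prepend. Next row=LF[11]=9
  step 4: row=9, L[9]='d', prepend. Next row=LF[9]=14
  step 5: row=14, L[14]='d', prepend. Next row=LF[14]=17
  step 6: row=17, L[17]='3', prepend. Next row=LF[17]=4
  step 7: row=4, L[4]='c', prepend. Next row=LF[4]=8
  step 8: row=8, L[8]='a', prepend. Next row=LF[8]=7
  step 9: row=7, L[7]='a', prepend. Next row=LF[7]=6
  step 10: row=6, L[6]='d', prepend. Next row=LF[6]=13
  step 11: row=13, L[13]='d', prepend. Next row=LF[13]=16
  step 12: row=16, L[16]='c', prepend. Next row=LF[16]=10
  step 13: row=10, L[10]='d', prepend. Next row=LF[10]=15
  step 14: row=15, L[15]='3', prepend. Next row=LF[15]=3
  step 15: row=3, L[3]='d', prepend. Next row=LF[3]=12
  step 16: row=12, L[12]='2', prepend. Next row=LF[12]=1
  step 17: row=1, L[1]='3', prepend. Next row=LF[1]=2
  step 18: row=2, L[2]='a', prepend. Next row=LF[2]=5
Reversed output: a32d3dcddaac3ddcd$

Answer: a32d3dcddaac3ddcd$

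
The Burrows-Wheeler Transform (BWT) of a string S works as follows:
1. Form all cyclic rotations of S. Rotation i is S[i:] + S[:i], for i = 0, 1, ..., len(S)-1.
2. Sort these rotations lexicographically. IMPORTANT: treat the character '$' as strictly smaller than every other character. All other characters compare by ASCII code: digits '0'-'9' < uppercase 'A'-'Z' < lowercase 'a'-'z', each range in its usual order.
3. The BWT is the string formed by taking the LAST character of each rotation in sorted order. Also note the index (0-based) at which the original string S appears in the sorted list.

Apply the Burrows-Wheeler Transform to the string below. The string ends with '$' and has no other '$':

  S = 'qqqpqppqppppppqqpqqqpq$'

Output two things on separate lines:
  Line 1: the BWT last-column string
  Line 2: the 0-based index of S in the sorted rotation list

Answer: qqpppqpqpqpqpppqqqqqpp$
22

Derivation:
All 23 rotations (rotation i = S[i:]+S[:i]):
  rot[0] = qqqpqppqppppppqqpqqqpq$
  rot[1] = qqpqppqppppppqqpqqqpq$q
  rot[2] = qpqppqppppppqqpqqqpq$qq
  rot[3] = pqppqppppppqqpqqqpq$qqq
  rot[4] = qppqppppppqqpqqqpq$qqqp
  rot[5] = ppqppppppqqpqqqpq$qqqpq
  rot[6] = pqppppppqqpqqqpq$qqqpqp
  rot[7] = qppppppqqpqqqpq$qqqpqpp
  rot[8] = ppppppqqpqqqpq$qqqpqppq
  rot[9] = pppppqqpqqqpq$qqqpqppqp
  rot[10] = ppppqqpqqqpq$qqqpqppqpp
  rot[11] = pppqqpqqqpq$qqqpqppqppp
  rot[12] = ppqqpqqqpq$qqqpqppqpppp
  rot[13] = pqqpqqqpq$qqqpqppqppppp
  rot[14] = qqpqqqpq$qqqpqppqpppppp
  rot[15] = qpqqqpq$qqqpqppqppppppq
  rot[16] = pqqqpq$qqqpqppqppppppqq
  rot[17] = qqqpq$qqqpqppqppppppqqp
  rot[18] = qqpq$qqqpqppqppppppqqpq
  rot[19] = qpq$qqqpqppqppppppqqpqq
  rot[20] = pq$qqqpqppqppppppqqpqqq
  rot[21] = q$qqqpqppqppppppqqpqqqp
  rot[22] = $qqqpqppqppppppqqpqqqpq
Sorted (with $ < everything):
  sorted[0] = $qqqpqppqppppppqqpqqqpq  (last char: 'q')
  sorted[1] = ppppppqqpqqqpq$qqqpqppq  (last char: 'q')
  sorted[2] = pppppqqpqqqpq$qqqpqppqp  (last char: 'p')
  sorted[3] = ppppqqpqqqpq$qqqpqppqpp  (last char: 'p')
  sorted[4] = pppqqpqqqpq$qqqpqppqppp  (last char: 'p')
  sorted[5] = ppqppppppqqpqqqpq$qqqpq  (last char: 'q')
  sorted[6] = ppqqpqqqpq$qqqpqppqpppp  (last char: 'p')
  sorted[7] = pq$qqqpqppqppppppqqpqqq  (last char: 'q')
  sorted[8] = pqppppppqqpqqqpq$qqqpqp  (last char: 'p')
  sorted[9] = pqppqppppppqqpqqqpq$qqq  (last char: 'q')
  sorted[10] = pqqpqqqpq$qqqpqppqppppp  (last char: 'p')
  sorted[11] = pqqqpq$qqqpqppqppppppqq  (last char: 'q')
  sorted[12] = q$qqqpqppqppppppqqpqqqp  (last char: 'p')
  sorted[13] = qppppppqqpqqqpq$qqqpqpp  (last char: 'p')
  sorted[14] = qppqppppppqqpqqqpq$qqqp  (last char: 'p')
  sorted[15] = qpq$qqqpqppqppppppqqpqq  (last char: 'q')
  sorted[16] = qpqppqppppppqqpqqqpq$qq  (last char: 'q')
  sorted[17] = qpqqqpq$qqqpqppqppppppq  (last char: 'q')
  sorted[18] = qqpq$qqqpqppqppppppqqpq  (last char: 'q')
  sorted[19] = qqpqppqppppppqqpqqqpq$q  (last char: 'q')
  sorted[20] = qqpqqqpq$qqqpqppqpppppp  (last char: 'p')
  sorted[21] = qqqpq$qqqpqppqppppppqqp  (last char: 'p')
  sorted[22] = qqqpqppqppppppqqpqqqpq$  (last char: '$')
Last column: qqpppqpqpqpqpppqqqqqpp$
Original string S is at sorted index 22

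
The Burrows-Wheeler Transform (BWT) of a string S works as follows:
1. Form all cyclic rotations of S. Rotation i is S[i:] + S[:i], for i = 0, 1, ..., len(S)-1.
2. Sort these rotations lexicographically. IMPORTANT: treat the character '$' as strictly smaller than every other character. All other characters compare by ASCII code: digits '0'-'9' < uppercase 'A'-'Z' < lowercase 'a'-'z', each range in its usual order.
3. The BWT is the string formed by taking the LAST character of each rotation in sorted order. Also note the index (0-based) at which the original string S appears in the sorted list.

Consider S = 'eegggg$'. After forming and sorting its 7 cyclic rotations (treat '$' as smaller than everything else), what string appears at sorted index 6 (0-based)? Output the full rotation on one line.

All 7 rotations (rotation i = S[i:]+S[:i]):
  rot[0] = eegggg$
  rot[1] = egggg$e
  rot[2] = gggg$ee
  rot[3] = ggg$eeg
  rot[4] = gg$eegg
  rot[5] = g$eeggg
  rot[6] = $eegggg
Sorted (with $ < everything):
  sorted[0] = $eegggg
  sorted[1] = eegggg$
  sorted[2] = egggg$e
  sorted[3] = g$eeggg
  sorted[4] = gg$eegg
  sorted[5] = ggg$eeg
  sorted[6] = gggg$ee
sorted[6] = gggg$ee

Answer: gggg$ee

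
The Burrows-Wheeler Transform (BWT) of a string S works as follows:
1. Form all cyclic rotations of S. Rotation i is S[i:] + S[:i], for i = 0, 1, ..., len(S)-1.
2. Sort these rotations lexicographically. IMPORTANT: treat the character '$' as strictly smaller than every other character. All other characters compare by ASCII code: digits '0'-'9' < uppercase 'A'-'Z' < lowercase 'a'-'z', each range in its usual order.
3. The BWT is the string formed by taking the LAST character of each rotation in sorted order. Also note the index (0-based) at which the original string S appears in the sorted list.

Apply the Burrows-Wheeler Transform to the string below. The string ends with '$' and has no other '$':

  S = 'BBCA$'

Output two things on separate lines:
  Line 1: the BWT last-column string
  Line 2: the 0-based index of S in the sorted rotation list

Answer: AC$BB
2

Derivation:
All 5 rotations (rotation i = S[i:]+S[:i]):
  rot[0] = BBCA$
  rot[1] = BCA$B
  rot[2] = CA$BB
  rot[3] = A$BBC
  rot[4] = $BBCA
Sorted (with $ < everything):
  sorted[0] = $BBCA  (last char: 'A')
  sorted[1] = A$BBC  (last char: 'C')
  sorted[2] = BBCA$  (last char: '$')
  sorted[3] = BCA$B  (last char: 'B')
  sorted[4] = CA$BB  (last char: 'B')
Last column: AC$BB
Original string S is at sorted index 2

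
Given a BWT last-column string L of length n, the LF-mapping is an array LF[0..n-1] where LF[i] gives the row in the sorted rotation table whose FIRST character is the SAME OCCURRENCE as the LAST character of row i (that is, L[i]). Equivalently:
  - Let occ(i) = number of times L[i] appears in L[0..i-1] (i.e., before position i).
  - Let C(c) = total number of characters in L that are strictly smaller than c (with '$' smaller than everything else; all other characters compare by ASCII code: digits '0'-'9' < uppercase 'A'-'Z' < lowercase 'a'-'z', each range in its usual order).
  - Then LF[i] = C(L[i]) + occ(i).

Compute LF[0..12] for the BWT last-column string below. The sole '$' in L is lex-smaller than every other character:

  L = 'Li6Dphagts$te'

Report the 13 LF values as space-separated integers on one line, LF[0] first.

Char counts: '$':1, '6':1, 'D':1, 'L':1, 'a':1, 'e':1, 'g':1, 'h':1, 'i':1, 'p':1, 's':1, 't':2
C (first-col start): C('$')=0, C('6')=1, C('D')=2, C('L')=3, C('a')=4, C('e')=5, C('g')=6, C('h')=7, C('i')=8, C('p')=9, C('s')=10, C('t')=11
L[0]='L': occ=0, LF[0]=C('L')+0=3+0=3
L[1]='i': occ=0, LF[1]=C('i')+0=8+0=8
L[2]='6': occ=0, LF[2]=C('6')+0=1+0=1
L[3]='D': occ=0, LF[3]=C('D')+0=2+0=2
L[4]='p': occ=0, LF[4]=C('p')+0=9+0=9
L[5]='h': occ=0, LF[5]=C('h')+0=7+0=7
L[6]='a': occ=0, LF[6]=C('a')+0=4+0=4
L[7]='g': occ=0, LF[7]=C('g')+0=6+0=6
L[8]='t': occ=0, LF[8]=C('t')+0=11+0=11
L[9]='s': occ=0, LF[9]=C('s')+0=10+0=10
L[10]='$': occ=0, LF[10]=C('$')+0=0+0=0
L[11]='t': occ=1, LF[11]=C('t')+1=11+1=12
L[12]='e': occ=0, LF[12]=C('e')+0=5+0=5

Answer: 3 8 1 2 9 7 4 6 11 10 0 12 5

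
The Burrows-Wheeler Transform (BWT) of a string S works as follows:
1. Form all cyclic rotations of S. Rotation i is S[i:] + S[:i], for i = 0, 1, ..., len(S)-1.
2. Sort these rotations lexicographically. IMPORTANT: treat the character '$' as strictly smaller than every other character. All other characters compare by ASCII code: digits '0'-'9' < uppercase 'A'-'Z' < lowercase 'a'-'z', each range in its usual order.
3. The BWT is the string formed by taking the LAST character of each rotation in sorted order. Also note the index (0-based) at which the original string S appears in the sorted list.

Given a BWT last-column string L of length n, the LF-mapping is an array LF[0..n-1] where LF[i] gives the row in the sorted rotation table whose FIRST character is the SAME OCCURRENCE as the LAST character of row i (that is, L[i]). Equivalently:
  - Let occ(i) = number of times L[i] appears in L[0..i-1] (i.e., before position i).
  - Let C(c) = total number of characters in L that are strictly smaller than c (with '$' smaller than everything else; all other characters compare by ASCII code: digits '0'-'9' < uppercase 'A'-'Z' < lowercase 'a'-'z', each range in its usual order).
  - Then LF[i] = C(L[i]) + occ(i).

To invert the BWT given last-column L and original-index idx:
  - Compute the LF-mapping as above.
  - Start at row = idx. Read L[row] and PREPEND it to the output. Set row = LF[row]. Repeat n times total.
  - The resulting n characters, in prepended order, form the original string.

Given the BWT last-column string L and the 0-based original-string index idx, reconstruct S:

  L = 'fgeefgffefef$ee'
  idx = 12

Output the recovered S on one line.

Answer: fffegegeeefeff$

Derivation:
LF mapping: 7 13 1 2 8 14 9 10 3 11 4 12 0 5 6
Walk LF starting at row 12, prepending L[row]:
  step 1: row=12, L[12]='$', prepend. Next row=LF[12]=0
  step 2: row=0, L[0]='f', prepend. Next row=LF[0]=7
  step 3: row=7, L[7]='f', prepend. Next row=LF[7]=10
  step 4: row=10, L[10]='e', prepend. Next row=LF[10]=4
  step 5: row=4, L[4]='f', prepend. Next row=LF[4]=8
  step 6: row=8, L[8]='e', prepend. Next row=LF[8]=3
  step 7: row=3, L[3]='e', prepend. Next row=LF[3]=2
  step 8: row=2, L[2]='e', prepend. Next row=LF[2]=1
  step 9: row=1, L[1]='g', prepend. Next row=LF[1]=13
  step 10: row=13, L[13]='e', prepend. Next row=LF[13]=5
  step 11: row=5, L[5]='g', prepend. Next row=LF[5]=14
  step 12: row=14, L[14]='e', prepend. Next row=LF[14]=6
  step 13: row=6, L[6]='f', prepend. Next row=LF[6]=9
  step 14: row=9, L[9]='f', prepend. Next row=LF[9]=11
  step 15: row=11, L[11]='f', prepend. Next row=LF[11]=12
Reversed output: fffegegeeefeff$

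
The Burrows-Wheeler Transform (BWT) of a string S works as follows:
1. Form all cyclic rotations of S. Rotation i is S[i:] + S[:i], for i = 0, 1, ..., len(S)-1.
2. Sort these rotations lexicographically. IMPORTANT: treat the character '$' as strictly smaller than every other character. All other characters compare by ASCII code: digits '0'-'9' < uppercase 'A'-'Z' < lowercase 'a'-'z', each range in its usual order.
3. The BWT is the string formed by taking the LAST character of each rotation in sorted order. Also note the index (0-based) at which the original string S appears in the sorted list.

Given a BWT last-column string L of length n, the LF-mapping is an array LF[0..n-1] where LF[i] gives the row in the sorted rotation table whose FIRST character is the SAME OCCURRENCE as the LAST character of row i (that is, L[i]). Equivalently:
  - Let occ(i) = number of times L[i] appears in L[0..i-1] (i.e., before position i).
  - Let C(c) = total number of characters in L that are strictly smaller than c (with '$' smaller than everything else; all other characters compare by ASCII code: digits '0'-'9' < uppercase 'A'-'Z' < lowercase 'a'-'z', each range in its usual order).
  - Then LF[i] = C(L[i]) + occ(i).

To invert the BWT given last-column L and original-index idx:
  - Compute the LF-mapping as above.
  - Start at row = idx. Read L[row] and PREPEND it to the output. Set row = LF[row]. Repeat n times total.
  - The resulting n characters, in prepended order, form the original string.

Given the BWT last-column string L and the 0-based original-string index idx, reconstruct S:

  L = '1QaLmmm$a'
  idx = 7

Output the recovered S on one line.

LF mapping: 1 3 4 2 6 7 8 0 5
Walk LF starting at row 7, prepending L[row]:
  step 1: row=7, L[7]='$', prepend. Next row=LF[7]=0
  step 2: row=0, L[0]='1', prepend. Next row=LF[0]=1
  step 3: row=1, L[1]='Q', prepend. Next row=LF[1]=3
  step 4: row=3, L[3]='L', prepend. Next row=LF[3]=2
  step 5: row=2, L[2]='a', prepend. Next row=LF[2]=4
  step 6: row=4, L[4]='m', prepend. Next row=LF[4]=6
  step 7: row=6, L[6]='m', prepend. Next row=LF[6]=8
  step 8: row=8, L[8]='a', prepend. Next row=LF[8]=5
  step 9: row=5, L[5]='m', prepend. Next row=LF[5]=7
Reversed output: mammaLQ1$

Answer: mammaLQ1$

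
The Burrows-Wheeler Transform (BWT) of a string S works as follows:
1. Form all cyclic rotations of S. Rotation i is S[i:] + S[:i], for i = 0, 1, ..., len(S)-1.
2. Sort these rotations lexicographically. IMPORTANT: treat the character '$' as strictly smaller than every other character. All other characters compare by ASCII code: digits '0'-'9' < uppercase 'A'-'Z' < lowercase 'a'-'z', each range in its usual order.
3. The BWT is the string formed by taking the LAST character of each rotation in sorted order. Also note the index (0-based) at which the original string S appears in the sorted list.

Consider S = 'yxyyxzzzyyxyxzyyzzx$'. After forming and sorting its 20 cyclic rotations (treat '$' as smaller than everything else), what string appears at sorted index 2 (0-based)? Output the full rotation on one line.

Answer: xyxzyyzzx$yxyyxzzzyy

Derivation:
All 20 rotations (rotation i = S[i:]+S[:i]):
  rot[0] = yxyyxzzzyyxyxzyyzzx$
  rot[1] = xyyxzzzyyxyxzyyzzx$y
  rot[2] = yyxzzzyyxyxzyyzzx$yx
  rot[3] = yxzzzyyxyxzyyzzx$yxy
  rot[4] = xzzzyyxyxzyyzzx$yxyy
  rot[5] = zzzyyxyxzyyzzx$yxyyx
  rot[6] = zzyyxyxzyyzzx$yxyyxz
  rot[7] = zyyxyxzyyzzx$yxyyxzz
  rot[8] = yyxyxzyyzzx$yxyyxzzz
  rot[9] = yxyxzyyzzx$yxyyxzzzy
  rot[10] = xyxzyyzzx$yxyyxzzzyy
  rot[11] = yxzyyzzx$yxyyxzzzyyx
  rot[12] = xzyyzzx$yxyyxzzzyyxy
  rot[13] = zyyzzx$yxyyxzzzyyxyx
  rot[14] = yyzzx$yxyyxzzzyyxyxz
  rot[15] = yzzx$yxyyxzzzyyxyxzy
  rot[16] = zzx$yxyyxzzzyyxyxzyy
  rot[17] = zx$yxyyxzzzyyxyxzyyz
  rot[18] = x$yxyyxzzzyyxyxzyyzz
  rot[19] = $yxyyxzzzyyxyxzyyzzx
Sorted (with $ < everything):
  sorted[0] = $yxyyxzzzyyxyxzyyzzx
  sorted[1] = x$yxyyxzzzyyxyxzyyzz
  sorted[2] = xyxzyyzzx$yxyyxzzzyy
  sorted[3] = xyyxzzzyyxyxzyyzzx$y
  sorted[4] = xzyyzzx$yxyyxzzzyyxy
  sorted[5] = xzzzyyxyxzyyzzx$yxyy
  sorted[6] = yxyxzyyzzx$yxyyxzzzy
  sorted[7] = yxyyxzzzyyxyxzyyzzx$
  sorted[8] = yxzyyzzx$yxyyxzzzyyx
  sorted[9] = yxzzzyyxyxzyyzzx$yxy
  sorted[10] = yyxyxzyyzzx$yxyyxzzz
  sorted[11] = yyxzzzyyxyxzyyzzx$yx
  sorted[12] = yyzzx$yxyyxzzzyyxyxz
  sorted[13] = yzzx$yxyyxzzzyyxyxzy
  sorted[14] = zx$yxyyxzzzyyxyxzyyz
  sorted[15] = zyyxyxzyyzzx$yxyyxzz
  sorted[16] = zyyzzx$yxyyxzzzyyxyx
  sorted[17] = zzx$yxyyxzzzyyxyxzyy
  sorted[18] = zzyyxyxzyyzzx$yxyyxz
  sorted[19] = zzzyyxyxzyyzzx$yxyyx
sorted[2] = xyxzyyzzx$yxyyxzzzyy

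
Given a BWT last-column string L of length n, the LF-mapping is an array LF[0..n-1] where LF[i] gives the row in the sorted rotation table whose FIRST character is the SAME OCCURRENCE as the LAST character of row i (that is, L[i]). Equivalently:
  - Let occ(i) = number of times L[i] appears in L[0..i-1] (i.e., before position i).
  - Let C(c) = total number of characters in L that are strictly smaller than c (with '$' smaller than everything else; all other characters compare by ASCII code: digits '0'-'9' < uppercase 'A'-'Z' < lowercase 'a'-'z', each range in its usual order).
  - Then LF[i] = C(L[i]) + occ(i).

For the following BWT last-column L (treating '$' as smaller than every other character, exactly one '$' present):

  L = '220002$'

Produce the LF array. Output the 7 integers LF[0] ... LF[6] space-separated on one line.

Answer: 4 5 1 2 3 6 0

Derivation:
Char counts: '$':1, '0':3, '2':3
C (first-col start): C('$')=0, C('0')=1, C('2')=4
L[0]='2': occ=0, LF[0]=C('2')+0=4+0=4
L[1]='2': occ=1, LF[1]=C('2')+1=4+1=5
L[2]='0': occ=0, LF[2]=C('0')+0=1+0=1
L[3]='0': occ=1, LF[3]=C('0')+1=1+1=2
L[4]='0': occ=2, LF[4]=C('0')+2=1+2=3
L[5]='2': occ=2, LF[5]=C('2')+2=4+2=6
L[6]='$': occ=0, LF[6]=C('$')+0=0+0=0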